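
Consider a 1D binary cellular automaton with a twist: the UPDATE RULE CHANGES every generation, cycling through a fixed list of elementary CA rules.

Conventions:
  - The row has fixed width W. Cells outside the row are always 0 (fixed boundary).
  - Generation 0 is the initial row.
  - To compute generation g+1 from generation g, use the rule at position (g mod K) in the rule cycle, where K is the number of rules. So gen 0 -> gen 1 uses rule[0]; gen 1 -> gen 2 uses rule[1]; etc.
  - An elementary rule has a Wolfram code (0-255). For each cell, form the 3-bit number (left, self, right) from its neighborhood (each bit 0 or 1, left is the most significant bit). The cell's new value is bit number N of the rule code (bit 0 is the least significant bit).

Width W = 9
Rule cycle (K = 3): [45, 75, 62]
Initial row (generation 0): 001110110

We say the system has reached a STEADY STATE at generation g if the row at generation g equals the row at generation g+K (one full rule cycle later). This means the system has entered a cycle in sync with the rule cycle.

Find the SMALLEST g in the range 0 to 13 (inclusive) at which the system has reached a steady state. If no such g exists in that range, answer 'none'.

Gen 0: 001110110
Gen 1 (rule 45): 101001100
Gen 2 (rule 75): 000011101
Gen 3 (rule 62): 000110011
Gen 4 (rule 45): 110100010
Gen 5 (rule 75): 110001100
Gen 6 (rule 62): 101011010
Gen 7 (rule 45): 111110110
Gen 8 (rule 75): 100010110
Gen 9 (rule 62): 110111101
Gen 10 (rule 45): 101100011
Gen 11 (rule 75): 001101111
Gen 12 (rule 62): 011011000
Gen 13 (rule 45): 010110011
Gen 14 (rule 75): 100110111
Gen 15 (rule 62): 111101100
Gen 16 (rule 45): 100011001

Answer: none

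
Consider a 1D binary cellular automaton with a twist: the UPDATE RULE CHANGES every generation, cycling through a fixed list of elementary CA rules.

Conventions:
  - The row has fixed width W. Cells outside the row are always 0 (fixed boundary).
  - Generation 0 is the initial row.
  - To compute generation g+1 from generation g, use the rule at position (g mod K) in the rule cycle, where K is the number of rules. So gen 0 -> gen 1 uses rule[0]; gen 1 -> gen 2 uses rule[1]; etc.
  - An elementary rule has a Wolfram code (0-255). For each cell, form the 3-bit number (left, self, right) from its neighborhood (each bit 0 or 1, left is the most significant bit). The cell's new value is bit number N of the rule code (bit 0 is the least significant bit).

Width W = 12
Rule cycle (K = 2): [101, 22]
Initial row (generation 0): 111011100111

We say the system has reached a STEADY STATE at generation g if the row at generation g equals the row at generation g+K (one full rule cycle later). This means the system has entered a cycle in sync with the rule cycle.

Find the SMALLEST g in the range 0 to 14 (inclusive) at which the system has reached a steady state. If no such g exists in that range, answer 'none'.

Gen 0: 111011100111
Gen 1 (rule 101): 001100100001
Gen 2 (rule 22): 010011110011
Gen 3 (rule 101): 010000010001
Gen 4 (rule 22): 111000111011
Gen 5 (rule 101): 001010001101
Gen 6 (rule 22): 011011010001
Gen 7 (rule 101): 001101110101
Gen 8 (rule 22): 010000000101
Gen 9 (rule 101): 010111110111
Gen 10 (rule 22): 110000000000
Gen 11 (rule 101): 010111111111
Gen 12 (rule 22): 110000000000
Gen 13 (rule 101): 010111111111
Gen 14 (rule 22): 110000000000
Gen 15 (rule 101): 010111111111
Gen 16 (rule 22): 110000000000

Answer: 10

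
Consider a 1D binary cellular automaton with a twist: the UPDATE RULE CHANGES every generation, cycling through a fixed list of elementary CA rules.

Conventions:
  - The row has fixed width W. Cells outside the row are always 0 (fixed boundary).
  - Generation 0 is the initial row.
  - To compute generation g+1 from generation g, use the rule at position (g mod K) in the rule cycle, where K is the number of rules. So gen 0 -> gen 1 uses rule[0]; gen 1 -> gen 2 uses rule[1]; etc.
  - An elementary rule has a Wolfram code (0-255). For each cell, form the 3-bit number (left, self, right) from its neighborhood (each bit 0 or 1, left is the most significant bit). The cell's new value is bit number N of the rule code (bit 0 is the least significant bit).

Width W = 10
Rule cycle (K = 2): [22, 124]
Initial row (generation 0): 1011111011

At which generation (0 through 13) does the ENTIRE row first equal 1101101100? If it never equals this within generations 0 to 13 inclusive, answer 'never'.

Answer: never

Derivation:
Gen 0: 1011111011
Gen 1 (rule 22): 1000000000
Gen 2 (rule 124): 1100000000
Gen 3 (rule 22): 0010000000
Gen 4 (rule 124): 0011000000
Gen 5 (rule 22): 0100100000
Gen 6 (rule 124): 0110110000
Gen 7 (rule 22): 1000001000
Gen 8 (rule 124): 1100001100
Gen 9 (rule 22): 0010010010
Gen 10 (rule 124): 0011011011
Gen 11 (rule 22): 0100000000
Gen 12 (rule 124): 0110000000
Gen 13 (rule 22): 1001000000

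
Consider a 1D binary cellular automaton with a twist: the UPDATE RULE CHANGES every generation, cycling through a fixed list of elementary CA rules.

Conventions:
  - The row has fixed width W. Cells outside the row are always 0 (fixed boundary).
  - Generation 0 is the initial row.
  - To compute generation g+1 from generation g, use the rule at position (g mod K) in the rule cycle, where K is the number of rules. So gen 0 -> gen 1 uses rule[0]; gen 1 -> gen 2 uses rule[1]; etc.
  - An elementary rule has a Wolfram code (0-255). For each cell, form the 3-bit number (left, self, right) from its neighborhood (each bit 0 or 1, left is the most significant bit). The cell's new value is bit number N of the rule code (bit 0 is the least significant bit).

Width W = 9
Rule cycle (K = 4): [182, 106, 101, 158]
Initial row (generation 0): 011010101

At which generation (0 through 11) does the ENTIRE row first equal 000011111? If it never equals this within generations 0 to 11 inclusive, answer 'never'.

Answer: never

Derivation:
Gen 0: 011010101
Gen 1 (rule 182): 100111111
Gen 2 (rule 106): 001100001
Gen 3 (rule 101): 100101101
Gen 4 (rule 158): 111101001
Gen 5 (rule 182): 011011111
Gen 6 (rule 106): 111110001
Gen 7 (rule 101): 000010101
Gen 8 (rule 158): 000110101
Gen 9 (rule 182): 001001111
Gen 10 (rule 106): 010011001
Gen 11 (rule 101): 010001001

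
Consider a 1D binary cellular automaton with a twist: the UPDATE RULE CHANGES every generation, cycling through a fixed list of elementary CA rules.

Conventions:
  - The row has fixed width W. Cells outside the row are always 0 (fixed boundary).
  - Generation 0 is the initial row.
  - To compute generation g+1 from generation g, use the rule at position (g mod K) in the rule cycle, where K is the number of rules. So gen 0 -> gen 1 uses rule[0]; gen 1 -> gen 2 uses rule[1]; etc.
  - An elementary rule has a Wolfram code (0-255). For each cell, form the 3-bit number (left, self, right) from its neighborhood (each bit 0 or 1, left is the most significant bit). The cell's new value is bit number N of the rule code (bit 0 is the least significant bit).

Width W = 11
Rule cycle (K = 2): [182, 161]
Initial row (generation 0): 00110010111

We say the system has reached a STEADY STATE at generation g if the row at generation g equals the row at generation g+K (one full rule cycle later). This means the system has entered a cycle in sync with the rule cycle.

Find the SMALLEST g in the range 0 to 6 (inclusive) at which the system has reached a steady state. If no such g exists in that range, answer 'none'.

Answer: none

Derivation:
Gen 0: 00110010111
Gen 1 (rule 182): 01001111010
Gen 2 (rule 161): 00000110100
Gen 3 (rule 182): 00001001110
Gen 4 (rule 161): 11100000100
Gen 5 (rule 182): 01010001110
Gen 6 (rule 161): 00100100100
Gen 7 (rule 182): 01111111110
Gen 8 (rule 161): 00111111100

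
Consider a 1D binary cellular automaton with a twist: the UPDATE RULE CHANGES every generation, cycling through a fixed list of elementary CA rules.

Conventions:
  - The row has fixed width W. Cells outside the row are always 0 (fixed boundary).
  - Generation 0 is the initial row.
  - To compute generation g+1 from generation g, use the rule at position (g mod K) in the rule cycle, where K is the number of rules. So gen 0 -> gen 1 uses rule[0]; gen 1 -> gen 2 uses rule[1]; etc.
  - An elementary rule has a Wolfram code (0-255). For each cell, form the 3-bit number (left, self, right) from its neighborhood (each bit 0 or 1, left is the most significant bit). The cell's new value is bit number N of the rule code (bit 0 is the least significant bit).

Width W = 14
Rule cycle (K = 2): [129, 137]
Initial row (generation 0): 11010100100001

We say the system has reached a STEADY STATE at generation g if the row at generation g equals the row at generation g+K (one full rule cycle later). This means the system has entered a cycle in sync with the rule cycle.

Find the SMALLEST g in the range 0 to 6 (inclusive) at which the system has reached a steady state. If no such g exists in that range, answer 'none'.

Answer: none

Derivation:
Gen 0: 11010100100001
Gen 1 (rule 129): 00000000001100
Gen 2 (rule 137): 11111111101001
Gen 3 (rule 129): 01111111000000
Gen 4 (rule 137): 01111110011111
Gen 5 (rule 129): 00111100001110
Gen 6 (rule 137): 10111001101100
Gen 7 (rule 129): 00010000000001
Gen 8 (rule 137): 11000111111100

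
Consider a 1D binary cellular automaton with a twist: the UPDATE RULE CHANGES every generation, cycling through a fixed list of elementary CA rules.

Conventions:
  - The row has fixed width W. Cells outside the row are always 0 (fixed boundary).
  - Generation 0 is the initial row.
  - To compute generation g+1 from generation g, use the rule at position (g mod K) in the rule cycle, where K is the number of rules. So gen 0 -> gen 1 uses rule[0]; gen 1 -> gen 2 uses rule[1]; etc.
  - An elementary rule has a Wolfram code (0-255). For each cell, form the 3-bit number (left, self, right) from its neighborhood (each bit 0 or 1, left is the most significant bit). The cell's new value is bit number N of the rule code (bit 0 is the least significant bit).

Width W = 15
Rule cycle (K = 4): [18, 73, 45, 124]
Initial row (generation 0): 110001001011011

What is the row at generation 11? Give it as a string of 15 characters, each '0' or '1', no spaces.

Gen 0: 110001001011011
Gen 1 (rule 18): 001010110000000
Gen 2 (rule 73): 100000110111111
Gen 3 (rule 45): 101110101100000
Gen 4 (rule 124): 111011111110000
Gen 5 (rule 18): 000000000001000
Gen 6 (rule 73): 111111111100011
Gen 7 (rule 45): 100000000001010
Gen 8 (rule 124): 110000000001111
Gen 9 (rule 18): 001000000010000
Gen 10 (rule 73): 100011111000111
Gen 11 (rule 45): 101010000010100

Answer: 101010000010100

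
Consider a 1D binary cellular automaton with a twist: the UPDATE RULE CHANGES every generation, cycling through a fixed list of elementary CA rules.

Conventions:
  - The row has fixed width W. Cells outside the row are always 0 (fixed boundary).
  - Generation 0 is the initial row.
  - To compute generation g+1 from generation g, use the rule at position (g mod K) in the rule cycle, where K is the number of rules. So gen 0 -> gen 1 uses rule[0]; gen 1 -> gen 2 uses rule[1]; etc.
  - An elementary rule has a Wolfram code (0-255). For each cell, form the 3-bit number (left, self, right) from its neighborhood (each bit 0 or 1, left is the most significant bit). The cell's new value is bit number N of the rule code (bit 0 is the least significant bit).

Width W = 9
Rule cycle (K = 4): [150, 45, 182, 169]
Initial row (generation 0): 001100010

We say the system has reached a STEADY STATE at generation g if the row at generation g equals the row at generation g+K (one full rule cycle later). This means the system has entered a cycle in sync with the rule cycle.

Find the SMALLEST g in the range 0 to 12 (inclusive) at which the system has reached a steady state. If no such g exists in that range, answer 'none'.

Gen 0: 001100010
Gen 1 (rule 150): 010010111
Gen 2 (rule 45): 010011100
Gen 3 (rule 182): 111101010
Gen 4 (rule 169): 111010100
Gen 5 (rule 150): 010010110
Gen 6 (rule 45): 010011100
Gen 7 (rule 182): 111101010
Gen 8 (rule 169): 111010100
Gen 9 (rule 150): 010010110
Gen 10 (rule 45): 010011100
Gen 11 (rule 182): 111101010
Gen 12 (rule 169): 111010100
Gen 13 (rule 150): 010010110
Gen 14 (rule 45): 010011100
Gen 15 (rule 182): 111101010
Gen 16 (rule 169): 111010100

Answer: 2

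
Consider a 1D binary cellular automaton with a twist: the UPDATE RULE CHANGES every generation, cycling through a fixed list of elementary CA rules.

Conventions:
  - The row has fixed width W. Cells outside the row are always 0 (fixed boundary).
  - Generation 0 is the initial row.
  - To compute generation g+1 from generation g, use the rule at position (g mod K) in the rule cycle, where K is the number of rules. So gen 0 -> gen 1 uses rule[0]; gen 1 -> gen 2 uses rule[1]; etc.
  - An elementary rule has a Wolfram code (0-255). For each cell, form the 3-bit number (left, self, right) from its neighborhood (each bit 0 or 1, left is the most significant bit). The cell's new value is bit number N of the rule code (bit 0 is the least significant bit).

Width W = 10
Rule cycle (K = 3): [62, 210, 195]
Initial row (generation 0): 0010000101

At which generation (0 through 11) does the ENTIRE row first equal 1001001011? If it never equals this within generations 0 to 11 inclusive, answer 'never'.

Gen 0: 0010000101
Gen 1 (rule 62): 0111001111
Gen 2 (rule 210): 1011110111
Gen 3 (rule 195): 0001110011
Gen 4 (rule 62): 0011001110
Gen 5 (rule 210): 0101110111
Gen 6 (rule 195): 1000110011
Gen 7 (rule 62): 1101101110
Gen 8 (rule 210): 0100100111
Gen 9 (rule 195): 1001001011
Gen 10 (rule 62): 1111111110
Gen 11 (rule 210): 0111111111

Answer: 9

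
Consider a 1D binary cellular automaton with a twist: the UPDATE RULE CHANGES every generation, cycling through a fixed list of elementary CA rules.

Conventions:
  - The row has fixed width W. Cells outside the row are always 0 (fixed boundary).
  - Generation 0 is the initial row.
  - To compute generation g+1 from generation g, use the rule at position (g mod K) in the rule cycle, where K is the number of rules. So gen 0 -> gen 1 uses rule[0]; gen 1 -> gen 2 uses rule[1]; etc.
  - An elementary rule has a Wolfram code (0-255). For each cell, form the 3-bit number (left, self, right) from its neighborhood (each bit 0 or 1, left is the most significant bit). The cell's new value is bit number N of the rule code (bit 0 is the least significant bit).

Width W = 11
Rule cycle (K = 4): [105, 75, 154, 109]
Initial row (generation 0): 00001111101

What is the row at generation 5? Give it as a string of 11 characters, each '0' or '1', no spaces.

Gen 0: 00001111101
Gen 1 (rule 105): 11101000110
Gen 2 (rule 75): 10100011110
Gen 3 (rule 154): 00010111101
Gen 4 (rule 109): 11011100111
Gen 5 (rule 105): 11110100101

Answer: 11110100101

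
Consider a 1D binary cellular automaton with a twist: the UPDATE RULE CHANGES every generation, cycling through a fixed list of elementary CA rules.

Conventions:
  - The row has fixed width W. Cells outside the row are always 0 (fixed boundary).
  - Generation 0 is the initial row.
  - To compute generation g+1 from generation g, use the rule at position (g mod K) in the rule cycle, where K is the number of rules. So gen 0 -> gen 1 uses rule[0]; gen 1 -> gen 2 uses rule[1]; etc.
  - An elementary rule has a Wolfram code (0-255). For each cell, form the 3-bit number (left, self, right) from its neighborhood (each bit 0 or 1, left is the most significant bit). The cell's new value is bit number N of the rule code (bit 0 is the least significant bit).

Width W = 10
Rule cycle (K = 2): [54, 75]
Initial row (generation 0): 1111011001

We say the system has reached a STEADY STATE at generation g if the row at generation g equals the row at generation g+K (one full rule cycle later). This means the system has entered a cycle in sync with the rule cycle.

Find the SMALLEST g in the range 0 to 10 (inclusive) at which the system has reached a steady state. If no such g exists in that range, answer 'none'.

Answer: 10

Derivation:
Gen 0: 1111011001
Gen 1 (rule 54): 0000100111
Gen 2 (rule 75): 1111001101
Gen 3 (rule 54): 0000110011
Gen 4 (rule 75): 1111110111
Gen 5 (rule 54): 0000001000
Gen 6 (rule 75): 1111110011
Gen 7 (rule 54): 0000001100
Gen 8 (rule 75): 1111111101
Gen 9 (rule 54): 0000000011
Gen 10 (rule 75): 1111111111
Gen 11 (rule 54): 0000000000
Gen 12 (rule 75): 1111111111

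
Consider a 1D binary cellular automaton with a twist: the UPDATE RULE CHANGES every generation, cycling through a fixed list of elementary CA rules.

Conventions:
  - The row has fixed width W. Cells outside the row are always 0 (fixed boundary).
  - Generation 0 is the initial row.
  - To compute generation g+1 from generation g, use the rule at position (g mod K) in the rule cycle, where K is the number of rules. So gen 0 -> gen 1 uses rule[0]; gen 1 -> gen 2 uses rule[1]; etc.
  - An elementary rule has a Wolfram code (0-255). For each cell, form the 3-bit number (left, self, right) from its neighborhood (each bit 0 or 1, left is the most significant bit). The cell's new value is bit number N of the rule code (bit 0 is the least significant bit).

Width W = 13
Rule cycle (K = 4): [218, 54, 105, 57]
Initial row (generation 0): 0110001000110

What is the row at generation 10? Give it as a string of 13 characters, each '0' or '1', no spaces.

Answer: 0010100011000

Derivation:
Gen 0: 0110001000110
Gen 1 (rule 218): 1111010101111
Gen 2 (rule 54): 0000111110000
Gen 3 (rule 105): 1110100010111
Gen 4 (rule 57): 1001011001100
Gen 5 (rule 218): 0110011111110
Gen 6 (rule 54): 1001100000001
Gen 7 (rule 105): 0001101111100
Gen 8 (rule 57): 1101011000011
Gen 9 (rule 218): 1100011100111
Gen 10 (rule 54): 0010100011000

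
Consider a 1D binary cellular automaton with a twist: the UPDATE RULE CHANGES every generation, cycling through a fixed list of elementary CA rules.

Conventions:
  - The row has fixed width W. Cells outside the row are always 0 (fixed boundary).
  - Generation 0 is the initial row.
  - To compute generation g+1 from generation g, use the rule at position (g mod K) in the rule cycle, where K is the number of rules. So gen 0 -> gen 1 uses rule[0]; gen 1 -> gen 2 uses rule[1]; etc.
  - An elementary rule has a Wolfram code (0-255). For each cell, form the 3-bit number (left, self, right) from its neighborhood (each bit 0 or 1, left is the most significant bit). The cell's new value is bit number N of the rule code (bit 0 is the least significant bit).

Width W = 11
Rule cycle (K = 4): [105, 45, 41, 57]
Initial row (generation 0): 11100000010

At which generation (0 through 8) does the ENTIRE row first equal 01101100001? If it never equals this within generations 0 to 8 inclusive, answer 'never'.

Answer: never

Derivation:
Gen 0: 11100000010
Gen 1 (rule 105): 10101111000
Gen 2 (rule 45): 11111000011
Gen 3 (rule 41): 10000011010
Gen 4 (rule 57): 01111010101
Gen 5 (rule 105): 01001101010
Gen 6 (rule 45): 01001011110
Gen 7 (rule 41): 00000110000
Gen 8 (rule 57): 11110101111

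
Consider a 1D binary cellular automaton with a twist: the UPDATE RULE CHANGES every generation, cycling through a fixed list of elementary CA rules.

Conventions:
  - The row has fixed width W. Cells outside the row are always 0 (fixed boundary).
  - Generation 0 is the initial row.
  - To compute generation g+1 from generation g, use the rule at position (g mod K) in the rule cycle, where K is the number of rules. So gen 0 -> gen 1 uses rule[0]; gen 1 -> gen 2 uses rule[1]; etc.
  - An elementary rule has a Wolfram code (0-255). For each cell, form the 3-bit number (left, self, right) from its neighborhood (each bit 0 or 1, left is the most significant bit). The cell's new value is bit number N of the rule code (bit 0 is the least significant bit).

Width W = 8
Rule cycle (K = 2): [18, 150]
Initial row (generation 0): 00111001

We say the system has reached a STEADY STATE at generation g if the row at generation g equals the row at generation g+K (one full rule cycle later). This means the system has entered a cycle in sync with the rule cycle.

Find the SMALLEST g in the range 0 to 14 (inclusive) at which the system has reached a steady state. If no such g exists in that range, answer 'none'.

Answer: 9

Derivation:
Gen 0: 00111001
Gen 1 (rule 18): 01000110
Gen 2 (rule 150): 11101001
Gen 3 (rule 18): 00000110
Gen 4 (rule 150): 00001001
Gen 5 (rule 18): 00010110
Gen 6 (rule 150): 00110001
Gen 7 (rule 18): 01001010
Gen 8 (rule 150): 11111011
Gen 9 (rule 18): 00000000
Gen 10 (rule 150): 00000000
Gen 11 (rule 18): 00000000
Gen 12 (rule 150): 00000000
Gen 13 (rule 18): 00000000
Gen 14 (rule 150): 00000000
Gen 15 (rule 18): 00000000
Gen 16 (rule 150): 00000000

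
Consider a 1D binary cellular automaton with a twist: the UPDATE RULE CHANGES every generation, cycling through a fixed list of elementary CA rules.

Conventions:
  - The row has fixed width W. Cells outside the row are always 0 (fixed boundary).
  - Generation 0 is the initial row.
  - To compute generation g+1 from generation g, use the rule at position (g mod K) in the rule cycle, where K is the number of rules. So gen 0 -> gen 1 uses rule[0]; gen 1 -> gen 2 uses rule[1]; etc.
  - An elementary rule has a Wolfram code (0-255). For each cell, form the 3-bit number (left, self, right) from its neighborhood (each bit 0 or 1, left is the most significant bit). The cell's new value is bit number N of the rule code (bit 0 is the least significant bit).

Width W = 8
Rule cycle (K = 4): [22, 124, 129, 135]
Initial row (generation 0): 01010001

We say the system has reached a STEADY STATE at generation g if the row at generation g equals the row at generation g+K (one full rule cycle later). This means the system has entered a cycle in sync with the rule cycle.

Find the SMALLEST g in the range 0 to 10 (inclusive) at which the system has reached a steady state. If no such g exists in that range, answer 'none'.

Gen 0: 01010001
Gen 1 (rule 22): 11011011
Gen 2 (rule 124): 11111111
Gen 3 (rule 129): 01111110
Gen 4 (rule 135): 10111100
Gen 5 (rule 22): 10000010
Gen 6 (rule 124): 11000011
Gen 7 (rule 129): 00011000
Gen 8 (rule 135): 11100011
Gen 9 (rule 22): 00010100
Gen 10 (rule 124): 00011110
Gen 11 (rule 129): 11001100
Gen 12 (rule 135): 00010001
Gen 13 (rule 22): 00111011
Gen 14 (rule 124): 00101111

Answer: none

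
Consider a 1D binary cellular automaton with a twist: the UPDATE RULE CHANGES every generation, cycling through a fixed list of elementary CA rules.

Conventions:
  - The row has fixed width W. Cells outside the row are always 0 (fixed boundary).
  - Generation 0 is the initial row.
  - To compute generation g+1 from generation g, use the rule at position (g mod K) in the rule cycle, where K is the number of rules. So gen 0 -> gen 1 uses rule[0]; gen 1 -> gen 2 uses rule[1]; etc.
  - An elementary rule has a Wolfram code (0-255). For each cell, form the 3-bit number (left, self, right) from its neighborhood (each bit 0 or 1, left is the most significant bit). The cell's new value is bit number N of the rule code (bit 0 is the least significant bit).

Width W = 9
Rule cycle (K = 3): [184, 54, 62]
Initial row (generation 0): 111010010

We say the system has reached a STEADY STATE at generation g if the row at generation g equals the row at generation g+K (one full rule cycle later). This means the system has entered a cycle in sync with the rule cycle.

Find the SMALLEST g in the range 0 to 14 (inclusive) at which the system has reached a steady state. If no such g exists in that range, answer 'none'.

Gen 0: 111010010
Gen 1 (rule 184): 110101001
Gen 2 (rule 54): 001111111
Gen 3 (rule 62): 011000000
Gen 4 (rule 184): 010100000
Gen 5 (rule 54): 111110000
Gen 6 (rule 62): 100001000
Gen 7 (rule 184): 010000100
Gen 8 (rule 54): 111001110
Gen 9 (rule 62): 100111001
Gen 10 (rule 184): 010110100
Gen 11 (rule 54): 111001110
Gen 12 (rule 62): 100111001
Gen 13 (rule 184): 010110100
Gen 14 (rule 54): 111001110
Gen 15 (rule 62): 100111001
Gen 16 (rule 184): 010110100
Gen 17 (rule 54): 111001110

Answer: 8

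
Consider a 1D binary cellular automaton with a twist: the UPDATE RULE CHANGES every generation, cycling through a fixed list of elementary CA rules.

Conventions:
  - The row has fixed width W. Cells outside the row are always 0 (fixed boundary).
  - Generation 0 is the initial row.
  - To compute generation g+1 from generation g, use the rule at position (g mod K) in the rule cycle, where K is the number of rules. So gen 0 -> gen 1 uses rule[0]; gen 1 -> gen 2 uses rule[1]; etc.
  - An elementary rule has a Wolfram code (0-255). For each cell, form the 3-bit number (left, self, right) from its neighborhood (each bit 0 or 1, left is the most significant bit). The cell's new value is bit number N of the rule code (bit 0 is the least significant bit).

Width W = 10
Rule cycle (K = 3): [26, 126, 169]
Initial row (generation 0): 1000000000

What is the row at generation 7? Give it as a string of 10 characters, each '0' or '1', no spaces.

Answer: 1001011100

Derivation:
Gen 0: 1000000000
Gen 1 (rule 26): 0100000000
Gen 2 (rule 126): 1110000000
Gen 3 (rule 169): 1100111111
Gen 4 (rule 26): 1011100000
Gen 5 (rule 126): 1110110000
Gen 6 (rule 169): 1101100111
Gen 7 (rule 26): 1001011100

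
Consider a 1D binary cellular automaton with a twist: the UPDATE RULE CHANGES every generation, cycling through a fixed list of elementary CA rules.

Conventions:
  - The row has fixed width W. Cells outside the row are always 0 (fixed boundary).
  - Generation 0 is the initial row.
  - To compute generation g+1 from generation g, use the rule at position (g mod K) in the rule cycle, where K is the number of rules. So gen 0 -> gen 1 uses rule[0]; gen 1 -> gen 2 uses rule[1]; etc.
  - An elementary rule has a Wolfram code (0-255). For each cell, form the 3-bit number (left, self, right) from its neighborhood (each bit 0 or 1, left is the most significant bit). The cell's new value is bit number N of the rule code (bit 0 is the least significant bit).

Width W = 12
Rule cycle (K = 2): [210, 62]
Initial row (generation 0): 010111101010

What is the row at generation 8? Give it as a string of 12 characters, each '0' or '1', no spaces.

Answer: 110101111000

Derivation:
Gen 0: 010111101010
Gen 1 (rule 210): 100011100001
Gen 2 (rule 62): 110110010011
Gen 3 (rule 210): 010011101101
Gen 4 (rule 62): 111110011011
Gen 5 (rule 210): 011111101001
Gen 6 (rule 62): 110000011111
Gen 7 (rule 210): 011000101111
Gen 8 (rule 62): 110101111000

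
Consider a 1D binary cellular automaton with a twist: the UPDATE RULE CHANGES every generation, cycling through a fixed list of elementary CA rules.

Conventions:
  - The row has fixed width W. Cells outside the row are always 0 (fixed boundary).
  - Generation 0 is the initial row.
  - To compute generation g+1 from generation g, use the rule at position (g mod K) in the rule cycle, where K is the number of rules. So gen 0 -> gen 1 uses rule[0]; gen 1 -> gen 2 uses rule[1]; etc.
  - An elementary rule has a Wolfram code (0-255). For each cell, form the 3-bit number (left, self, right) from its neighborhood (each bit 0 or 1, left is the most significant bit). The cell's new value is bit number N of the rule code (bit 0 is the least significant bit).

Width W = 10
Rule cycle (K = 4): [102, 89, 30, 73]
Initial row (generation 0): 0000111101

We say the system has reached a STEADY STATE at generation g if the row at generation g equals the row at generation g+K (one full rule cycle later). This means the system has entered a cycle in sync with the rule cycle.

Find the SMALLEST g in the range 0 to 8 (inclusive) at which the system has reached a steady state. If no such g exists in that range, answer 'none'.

Gen 0: 0000111101
Gen 1 (rule 102): 0001000111
Gen 2 (rule 89): 1100110101
Gen 3 (rule 30): 1011100101
Gen 4 (rule 73): 0010100000
Gen 5 (rule 102): 0111100000
Gen 6 (rule 89): 0100111111
Gen 7 (rule 30): 1111100000
Gen 8 (rule 73): 1000101111
Gen 9 (rule 102): 1001110001
Gen 10 (rule 89): 0101011100
Gen 11 (rule 30): 1101010010
Gen 12 (rule 73): 1100000000

Answer: none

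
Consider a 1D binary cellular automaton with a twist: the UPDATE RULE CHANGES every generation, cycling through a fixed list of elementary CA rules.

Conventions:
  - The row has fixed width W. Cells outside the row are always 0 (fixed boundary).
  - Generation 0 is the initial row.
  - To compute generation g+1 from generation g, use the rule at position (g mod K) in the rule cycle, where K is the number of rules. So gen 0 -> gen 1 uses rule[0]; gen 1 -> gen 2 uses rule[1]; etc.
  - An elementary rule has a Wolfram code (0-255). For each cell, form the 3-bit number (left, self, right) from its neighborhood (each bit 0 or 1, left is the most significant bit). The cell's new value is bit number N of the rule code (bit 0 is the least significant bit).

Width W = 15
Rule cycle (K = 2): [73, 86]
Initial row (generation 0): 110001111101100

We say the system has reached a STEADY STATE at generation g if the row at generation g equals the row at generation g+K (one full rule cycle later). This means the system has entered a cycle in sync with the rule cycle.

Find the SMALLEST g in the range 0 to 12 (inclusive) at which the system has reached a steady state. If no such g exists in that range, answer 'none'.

Answer: none

Derivation:
Gen 0: 110001111101100
Gen 1 (rule 73): 110101000101101
Gen 2 (rule 86): 010101101100101
Gen 3 (rule 73): 000001101100000
Gen 4 (rule 86): 000010100110000
Gen 5 (rule 73): 111000000110111
Gen 6 (rule 86): 001100001010001
Gen 7 (rule 73): 101101100000100
Gen 8 (rule 86): 100100110001110
Gen 9 (rule 73): 000000110101010
Gen 10 (rule 86): 000001010101011
Gen 11 (rule 73): 111100000000011
Gen 12 (rule 86): 000110000000101
Gen 13 (rule 73): 110110111110000
Gen 14 (rule 86): 010010000011000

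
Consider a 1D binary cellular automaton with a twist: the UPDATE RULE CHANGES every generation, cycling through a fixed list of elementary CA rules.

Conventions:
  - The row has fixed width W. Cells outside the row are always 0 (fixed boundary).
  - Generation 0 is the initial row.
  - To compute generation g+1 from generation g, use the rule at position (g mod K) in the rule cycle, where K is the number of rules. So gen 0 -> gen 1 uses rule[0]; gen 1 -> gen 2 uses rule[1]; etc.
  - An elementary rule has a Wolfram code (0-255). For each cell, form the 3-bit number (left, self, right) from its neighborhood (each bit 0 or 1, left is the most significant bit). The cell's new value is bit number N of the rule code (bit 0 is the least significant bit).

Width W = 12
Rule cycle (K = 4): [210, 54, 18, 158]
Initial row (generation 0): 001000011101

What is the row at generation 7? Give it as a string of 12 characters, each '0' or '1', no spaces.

Answer: 000010001010

Derivation:
Gen 0: 001000011101
Gen 1 (rule 210): 010100101100
Gen 2 (rule 54): 111111110010
Gen 3 (rule 18): 000000001101
Gen 4 (rule 158): 000000011001
Gen 5 (rule 210): 000000101110
Gen 6 (rule 54): 000001110001
Gen 7 (rule 18): 000010001010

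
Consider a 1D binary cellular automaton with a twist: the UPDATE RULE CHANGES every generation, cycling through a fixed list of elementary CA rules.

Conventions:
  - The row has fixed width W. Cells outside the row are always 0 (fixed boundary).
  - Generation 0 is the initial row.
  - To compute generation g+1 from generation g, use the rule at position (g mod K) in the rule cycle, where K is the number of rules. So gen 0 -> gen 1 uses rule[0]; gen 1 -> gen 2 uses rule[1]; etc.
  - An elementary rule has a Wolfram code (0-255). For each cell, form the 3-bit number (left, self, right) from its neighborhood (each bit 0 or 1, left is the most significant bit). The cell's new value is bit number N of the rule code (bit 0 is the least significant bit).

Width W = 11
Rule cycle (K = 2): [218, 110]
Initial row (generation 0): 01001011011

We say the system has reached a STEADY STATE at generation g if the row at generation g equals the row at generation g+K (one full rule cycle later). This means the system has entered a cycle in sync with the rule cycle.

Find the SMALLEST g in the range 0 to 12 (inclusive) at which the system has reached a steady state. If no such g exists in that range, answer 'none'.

Answer: none

Derivation:
Gen 0: 01001011011
Gen 1 (rule 218): 10110011011
Gen 2 (rule 110): 11110111111
Gen 3 (rule 218): 11110111111
Gen 4 (rule 110): 10011100001
Gen 5 (rule 218): 01111110010
Gen 6 (rule 110): 11000010110
Gen 7 (rule 218): 11100100111
Gen 8 (rule 110): 10101101101
Gen 9 (rule 218): 00001101100
Gen 10 (rule 110): 00011111100
Gen 11 (rule 218): 00111111110
Gen 12 (rule 110): 01100000010
Gen 13 (rule 218): 11110000101
Gen 14 (rule 110): 10010001111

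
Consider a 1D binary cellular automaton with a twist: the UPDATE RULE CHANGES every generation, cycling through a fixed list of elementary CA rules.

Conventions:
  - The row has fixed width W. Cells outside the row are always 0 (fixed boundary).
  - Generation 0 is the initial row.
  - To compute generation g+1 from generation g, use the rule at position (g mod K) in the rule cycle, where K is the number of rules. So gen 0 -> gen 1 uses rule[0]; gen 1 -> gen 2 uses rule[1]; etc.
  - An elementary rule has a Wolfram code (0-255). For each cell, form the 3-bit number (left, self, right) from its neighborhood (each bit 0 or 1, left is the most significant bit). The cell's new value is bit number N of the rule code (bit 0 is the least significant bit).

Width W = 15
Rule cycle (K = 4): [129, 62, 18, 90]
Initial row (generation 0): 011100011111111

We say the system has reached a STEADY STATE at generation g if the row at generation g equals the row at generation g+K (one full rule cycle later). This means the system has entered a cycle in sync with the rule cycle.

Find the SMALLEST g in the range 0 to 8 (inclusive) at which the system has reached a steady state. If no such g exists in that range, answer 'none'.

Answer: none

Derivation:
Gen 0: 011100011111111
Gen 1 (rule 129): 001001001111110
Gen 2 (rule 62): 011111111000001
Gen 3 (rule 18): 100000000100010
Gen 4 (rule 90): 010000001010101
Gen 5 (rule 129): 000111100000000
Gen 6 (rule 62): 001100010000000
Gen 7 (rule 18): 010010101000000
Gen 8 (rule 90): 101100000100000
Gen 9 (rule 129): 000001110001111
Gen 10 (rule 62): 000011001011000
Gen 11 (rule 18): 000100110000100
Gen 12 (rule 90): 001011111001010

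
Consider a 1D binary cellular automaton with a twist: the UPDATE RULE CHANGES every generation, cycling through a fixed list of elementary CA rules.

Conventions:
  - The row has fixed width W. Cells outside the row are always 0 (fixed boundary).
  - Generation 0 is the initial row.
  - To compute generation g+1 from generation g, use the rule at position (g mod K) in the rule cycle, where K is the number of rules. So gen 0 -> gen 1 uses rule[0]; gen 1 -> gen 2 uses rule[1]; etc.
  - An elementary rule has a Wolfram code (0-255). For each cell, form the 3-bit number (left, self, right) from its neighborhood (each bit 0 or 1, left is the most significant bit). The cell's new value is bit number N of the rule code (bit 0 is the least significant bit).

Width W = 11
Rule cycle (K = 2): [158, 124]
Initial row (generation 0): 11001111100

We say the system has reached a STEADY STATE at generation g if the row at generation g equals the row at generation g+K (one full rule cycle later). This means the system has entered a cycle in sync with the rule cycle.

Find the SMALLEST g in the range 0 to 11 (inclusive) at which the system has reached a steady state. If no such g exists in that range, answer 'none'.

Gen 0: 11001111100
Gen 1 (rule 158): 10111111010
Gen 2 (rule 124): 11100001111
Gen 3 (rule 158): 11010011110
Gen 4 (rule 124): 11111010011
Gen 5 (rule 158): 11110011110
Gen 6 (rule 124): 10011010011
Gen 7 (rule 158): 11110011110
Gen 8 (rule 124): 10011010011
Gen 9 (rule 158): 11110011110
Gen 10 (rule 124): 10011010011
Gen 11 (rule 158): 11110011110
Gen 12 (rule 124): 10011010011
Gen 13 (rule 158): 11110011110

Answer: 5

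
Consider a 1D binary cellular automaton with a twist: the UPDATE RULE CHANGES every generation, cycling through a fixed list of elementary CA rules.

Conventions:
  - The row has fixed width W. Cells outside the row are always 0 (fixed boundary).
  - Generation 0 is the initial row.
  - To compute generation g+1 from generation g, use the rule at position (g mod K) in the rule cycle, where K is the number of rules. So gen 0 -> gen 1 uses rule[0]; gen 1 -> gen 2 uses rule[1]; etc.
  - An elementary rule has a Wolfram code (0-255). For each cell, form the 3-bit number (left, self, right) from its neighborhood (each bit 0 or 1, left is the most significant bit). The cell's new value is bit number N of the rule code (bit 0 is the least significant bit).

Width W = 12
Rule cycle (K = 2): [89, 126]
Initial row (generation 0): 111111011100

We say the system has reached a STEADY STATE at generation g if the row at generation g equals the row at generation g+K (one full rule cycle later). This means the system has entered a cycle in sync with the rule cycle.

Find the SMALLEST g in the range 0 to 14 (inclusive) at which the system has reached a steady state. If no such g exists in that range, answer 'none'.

Gen 0: 111111011100
Gen 1 (rule 89): 100001010111
Gen 2 (rule 126): 110011111101
Gen 3 (rule 89): 111010000100
Gen 4 (rule 126): 101111001110
Gen 5 (rule 89): 001001101011
Gen 6 (rule 126): 011111111111
Gen 7 (rule 89): 010000000001
Gen 8 (rule 126): 111000000011
Gen 9 (rule 89): 101111111011
Gen 10 (rule 126): 111000001111
Gen 11 (rule 89): 101111101001
Gen 12 (rule 126): 111000111111
Gen 13 (rule 89): 101110100001
Gen 14 (rule 126): 111011110011
Gen 15 (rule 89): 101010011011
Gen 16 (rule 126): 111111111111

Answer: none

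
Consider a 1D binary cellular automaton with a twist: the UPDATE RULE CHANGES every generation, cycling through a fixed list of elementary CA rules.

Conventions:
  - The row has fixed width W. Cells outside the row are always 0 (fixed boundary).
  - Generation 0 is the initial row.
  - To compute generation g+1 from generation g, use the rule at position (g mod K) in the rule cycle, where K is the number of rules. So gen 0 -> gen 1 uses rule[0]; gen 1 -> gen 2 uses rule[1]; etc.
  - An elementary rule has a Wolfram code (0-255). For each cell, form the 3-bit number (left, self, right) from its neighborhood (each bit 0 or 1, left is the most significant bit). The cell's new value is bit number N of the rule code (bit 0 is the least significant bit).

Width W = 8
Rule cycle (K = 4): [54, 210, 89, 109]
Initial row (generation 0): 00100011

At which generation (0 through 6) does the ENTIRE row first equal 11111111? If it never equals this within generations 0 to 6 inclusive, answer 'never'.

Answer: 5

Derivation:
Gen 0: 00100011
Gen 1 (rule 54): 01110100
Gen 2 (rule 210): 10110010
Gen 3 (rule 89): 00111001
Gen 4 (rule 109): 10101001
Gen 5 (rule 54): 11111111
Gen 6 (rule 210): 01111111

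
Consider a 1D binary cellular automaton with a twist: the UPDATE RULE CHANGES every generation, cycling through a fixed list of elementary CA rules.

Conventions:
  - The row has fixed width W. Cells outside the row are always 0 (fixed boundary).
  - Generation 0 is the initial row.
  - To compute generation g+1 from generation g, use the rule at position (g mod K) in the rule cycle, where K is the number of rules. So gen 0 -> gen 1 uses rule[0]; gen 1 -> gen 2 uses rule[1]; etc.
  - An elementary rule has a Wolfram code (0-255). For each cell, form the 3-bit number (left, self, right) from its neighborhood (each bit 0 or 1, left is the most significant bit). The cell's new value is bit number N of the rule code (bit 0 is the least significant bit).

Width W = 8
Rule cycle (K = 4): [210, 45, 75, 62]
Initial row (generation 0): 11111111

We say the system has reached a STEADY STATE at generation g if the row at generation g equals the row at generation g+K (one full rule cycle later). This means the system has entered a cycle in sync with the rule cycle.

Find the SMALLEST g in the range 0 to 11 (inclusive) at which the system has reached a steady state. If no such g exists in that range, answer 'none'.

Answer: 3

Derivation:
Gen 0: 11111111
Gen 1 (rule 210): 01111111
Gen 2 (rule 45): 01000000
Gen 3 (rule 75): 10011111
Gen 4 (rule 62): 11110000
Gen 5 (rule 210): 01111000
Gen 6 (rule 45): 01000011
Gen 7 (rule 75): 10011111
Gen 8 (rule 62): 11110000
Gen 9 (rule 210): 01111000
Gen 10 (rule 45): 01000011
Gen 11 (rule 75): 10011111
Gen 12 (rule 62): 11110000
Gen 13 (rule 210): 01111000
Gen 14 (rule 45): 01000011
Gen 15 (rule 75): 10011111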